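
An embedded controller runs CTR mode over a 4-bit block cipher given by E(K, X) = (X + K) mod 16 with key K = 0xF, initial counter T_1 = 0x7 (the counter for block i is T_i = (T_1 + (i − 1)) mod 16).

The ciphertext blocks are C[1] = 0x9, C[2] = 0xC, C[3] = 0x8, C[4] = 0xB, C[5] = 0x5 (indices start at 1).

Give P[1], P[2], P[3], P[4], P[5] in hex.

CTR decryption: S_i = E(K, T_i) where T_i is the counter for block i; P_i = C_i ⊕ S_i.
P[1]: T = 0x7, S = E(K, T) = 0x6; 0x9 ⊕ 0x6 = 0xF.
P[2]: T = 0x8, S = E(K, T) = 0x7; 0xC ⊕ 0x7 = 0xB.
P[3]: T = 0x9, S = E(K, T) = 0x8; 0x8 ⊕ 0x8 = 0x0.
P[4]: T = 0xA, S = E(K, T) = 0x9; 0xB ⊕ 0x9 = 0x2.
P[5]: T = 0xB, S = E(K, T) = 0xA; 0x5 ⊕ 0xA = 0xF.

P[1] = 0xF, P[2] = 0xB, P[3] = 0x0, P[4] = 0x2, P[5] = 0xF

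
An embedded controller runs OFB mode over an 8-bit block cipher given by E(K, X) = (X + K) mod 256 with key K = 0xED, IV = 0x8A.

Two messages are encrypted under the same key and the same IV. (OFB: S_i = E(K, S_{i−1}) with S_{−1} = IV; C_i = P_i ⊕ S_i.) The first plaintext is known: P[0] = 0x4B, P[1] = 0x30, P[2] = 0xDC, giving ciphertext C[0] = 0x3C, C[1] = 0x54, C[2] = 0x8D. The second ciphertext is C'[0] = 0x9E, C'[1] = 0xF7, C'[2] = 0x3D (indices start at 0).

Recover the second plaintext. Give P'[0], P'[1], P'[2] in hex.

In OFB with a reused IV, both messages share the same keystream S_i, so C_i ⊕ C'_i = P_i ⊕ P'_i and thus P'_i = P_i ⊕ C_i ⊕ C'_i.
P'[0]: 0x4B ⊕ 0x3C ⊕ 0x9E = 0xE9.
P'[1]: 0x30 ⊕ 0x54 ⊕ 0xF7 = 0x93.
P'[2]: 0xDC ⊕ 0x8D ⊕ 0x3D = 0x6C.

P'[0] = 0xE9, P'[1] = 0x93, P'[2] = 0x6C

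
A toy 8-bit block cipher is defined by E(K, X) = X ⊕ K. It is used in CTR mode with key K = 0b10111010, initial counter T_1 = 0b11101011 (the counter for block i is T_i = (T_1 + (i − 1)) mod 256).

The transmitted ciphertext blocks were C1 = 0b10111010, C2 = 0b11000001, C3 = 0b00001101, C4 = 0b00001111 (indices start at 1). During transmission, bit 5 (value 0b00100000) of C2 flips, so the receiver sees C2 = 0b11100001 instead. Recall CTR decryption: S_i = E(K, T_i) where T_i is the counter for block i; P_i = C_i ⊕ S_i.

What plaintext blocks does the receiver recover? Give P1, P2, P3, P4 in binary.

P1 = 0b11101011, P2 = 0b10110111, P3 = 0b01011010, P4 = 0b01011011

Only C2 changed, to 0b11100001. In CTR, a change in C_i flips the same bit in P_i only; the keystream is unaffected. Decrypting the received ciphertext:
P1: T = 0b11101011, S = E(K, T) = 0b01010001; 0b10111010 ⊕ 0b01010001 = 0b11101011.
P2: T = 0b11101100, S = E(K, T) = 0b01010110; 0b11100001 ⊕ 0b01010110 = 0b10110111.
P3: T = 0b11101101, S = E(K, T) = 0b01010111; 0b00001101 ⊕ 0b01010111 = 0b01011010.
P4: T = 0b11101110, S = E(K, T) = 0b01010100; 0b00001111 ⊕ 0b01010100 = 0b01011011.
Blocks that differ from the original plaintext: P2.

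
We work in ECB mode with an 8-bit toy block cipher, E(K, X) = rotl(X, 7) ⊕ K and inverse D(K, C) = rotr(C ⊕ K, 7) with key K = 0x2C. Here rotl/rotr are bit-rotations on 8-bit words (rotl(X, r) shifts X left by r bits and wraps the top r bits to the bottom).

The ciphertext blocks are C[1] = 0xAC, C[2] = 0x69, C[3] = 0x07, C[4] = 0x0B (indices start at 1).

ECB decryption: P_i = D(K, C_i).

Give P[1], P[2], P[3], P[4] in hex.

P[1]: D(K, 0xAC) = 0x01.
P[2]: D(K, 0x69) = 0x8A.
P[3]: D(K, 0x07) = 0x56.
P[4]: D(K, 0x0B) = 0x4E.

P[1] = 0x01, P[2] = 0x8A, P[3] = 0x56, P[4] = 0x4E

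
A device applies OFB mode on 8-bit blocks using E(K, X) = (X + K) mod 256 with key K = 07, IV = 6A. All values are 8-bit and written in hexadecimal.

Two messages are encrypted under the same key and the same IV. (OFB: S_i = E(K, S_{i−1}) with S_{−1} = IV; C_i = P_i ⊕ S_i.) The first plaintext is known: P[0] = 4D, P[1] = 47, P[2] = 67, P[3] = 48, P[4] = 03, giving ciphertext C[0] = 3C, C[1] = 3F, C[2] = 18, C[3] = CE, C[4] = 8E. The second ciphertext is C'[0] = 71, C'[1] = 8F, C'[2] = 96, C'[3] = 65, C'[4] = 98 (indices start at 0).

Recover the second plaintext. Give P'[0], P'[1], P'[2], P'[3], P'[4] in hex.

In OFB with a reused IV, both messages share the same keystream S_i, so C_i ⊕ C'_i = P_i ⊕ P'_i and thus P'_i = P_i ⊕ C_i ⊕ C'_i.
P'[0]: 4D ⊕ 3C ⊕ 71 = 00.
P'[1]: 47 ⊕ 3F ⊕ 8F = F7.
P'[2]: 67 ⊕ 18 ⊕ 96 = E9.
P'[3]: 48 ⊕ CE ⊕ 65 = E3.
P'[4]: 03 ⊕ 8E ⊕ 98 = 15.

P'[0] = 00, P'[1] = F7, P'[2] = E9, P'[3] = E3, P'[4] = 15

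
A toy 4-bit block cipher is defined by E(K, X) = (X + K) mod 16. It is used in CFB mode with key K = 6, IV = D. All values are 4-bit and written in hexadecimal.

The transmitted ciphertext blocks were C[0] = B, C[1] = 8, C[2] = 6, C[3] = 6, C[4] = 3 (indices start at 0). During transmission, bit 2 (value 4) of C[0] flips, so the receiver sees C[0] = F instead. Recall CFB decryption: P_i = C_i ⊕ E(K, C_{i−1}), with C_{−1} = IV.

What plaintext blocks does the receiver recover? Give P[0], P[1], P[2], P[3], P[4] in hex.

P[0] = C, P[1] = D, P[2] = 8, P[3] = A, P[4] = F

Only C[0] changed, to F. In CFB, a change in C_i flips the same bit in P_i and garbles P_{i+1}. Decrypting the received ciphertext:
P[0]: E(K, D) = 3; F ⊕ 3 = C.
P[1]: E(K, F) = 5; 8 ⊕ 5 = D.
P[2]: E(K, 8) = E; 6 ⊕ E = 8.
P[3]: E(K, 6) = C; 6 ⊕ C = A.
P[4]: E(K, 6) = C; 3 ⊕ C = F.
Blocks that differ from the original plaintext: P[0], P[1].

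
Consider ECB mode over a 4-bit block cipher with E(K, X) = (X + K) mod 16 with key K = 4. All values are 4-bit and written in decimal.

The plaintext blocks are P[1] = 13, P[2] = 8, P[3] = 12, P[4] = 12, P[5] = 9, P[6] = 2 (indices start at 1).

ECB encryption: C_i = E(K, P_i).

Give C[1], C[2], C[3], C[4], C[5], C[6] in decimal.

C[1]: E(K, 13) = 1.
C[2]: E(K, 8) = 12.
C[3]: E(K, 12) = 0.
C[4]: E(K, 12) = 0.
C[5]: E(K, 9) = 13.
C[6]: E(K, 2) = 6.

C[1] = 1, C[2] = 12, C[3] = 0, C[4] = 0, C[5] = 13, C[6] = 6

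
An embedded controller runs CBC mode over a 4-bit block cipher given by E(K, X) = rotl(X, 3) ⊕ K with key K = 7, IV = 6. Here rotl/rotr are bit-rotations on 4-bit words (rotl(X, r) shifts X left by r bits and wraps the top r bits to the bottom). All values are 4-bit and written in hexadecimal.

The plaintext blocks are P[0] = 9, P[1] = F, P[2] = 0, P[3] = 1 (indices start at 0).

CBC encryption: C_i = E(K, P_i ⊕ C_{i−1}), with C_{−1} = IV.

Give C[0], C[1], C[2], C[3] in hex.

C[0] = 8, C[1] = C, C[2] = 1, C[3] = 7

C[0]: P[0] ⊕ 6 = F; E(K, F) = 8.
C[1]: P[1] ⊕ 8 = 7; E(K, 7) = C.
C[2]: P[2] ⊕ C = C; E(K, C) = 1.
C[3]: P[3] ⊕ 1 = 0; E(K, 0) = 7.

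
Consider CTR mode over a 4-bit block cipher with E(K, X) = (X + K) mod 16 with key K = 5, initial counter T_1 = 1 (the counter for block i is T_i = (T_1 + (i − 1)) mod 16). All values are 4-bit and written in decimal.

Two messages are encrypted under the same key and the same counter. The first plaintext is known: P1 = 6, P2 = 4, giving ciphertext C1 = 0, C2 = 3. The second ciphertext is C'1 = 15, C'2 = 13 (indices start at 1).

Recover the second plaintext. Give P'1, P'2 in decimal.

P'1 = 9, P'2 = 10

In CTR with a reused counter, both messages share the same keystream S_i, so C_i ⊕ C'_i = P_i ⊕ P'_i and thus P'_i = P_i ⊕ C_i ⊕ C'_i.
P'1: 6 ⊕ 0 ⊕ 15 = 9.
P'2: 4 ⊕ 3 ⊕ 13 = 10.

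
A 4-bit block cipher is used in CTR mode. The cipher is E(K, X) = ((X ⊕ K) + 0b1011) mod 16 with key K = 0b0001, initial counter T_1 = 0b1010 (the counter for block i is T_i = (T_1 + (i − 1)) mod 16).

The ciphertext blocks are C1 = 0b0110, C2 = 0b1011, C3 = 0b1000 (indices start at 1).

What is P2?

CTR decryption: S_i = E(K, T_i) where T_i is the counter for block i; P_i = C_i ⊕ S_i.
P2: T = 0b1011, S = E(K, T) = 0b0101; 0b1011 ⊕ 0b0101 = 0b1110.

P2 = 0b1110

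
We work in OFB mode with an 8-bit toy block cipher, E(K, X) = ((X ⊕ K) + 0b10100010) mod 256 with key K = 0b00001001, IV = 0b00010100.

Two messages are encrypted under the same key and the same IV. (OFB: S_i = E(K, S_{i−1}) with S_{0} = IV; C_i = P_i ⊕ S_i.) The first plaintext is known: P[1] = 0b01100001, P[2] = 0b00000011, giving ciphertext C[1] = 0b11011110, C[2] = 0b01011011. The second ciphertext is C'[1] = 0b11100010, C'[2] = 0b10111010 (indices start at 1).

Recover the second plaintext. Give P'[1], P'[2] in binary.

P'[1] = 0b01011101, P'[2] = 0b11100010

In OFB with a reused IV, both messages share the same keystream S_i, so C_i ⊕ C'_i = P_i ⊕ P'_i and thus P'_i = P_i ⊕ C_i ⊕ C'_i.
P'[1]: 0b01100001 ⊕ 0b11011110 ⊕ 0b11100010 = 0b01011101.
P'[2]: 0b00000011 ⊕ 0b01011011 ⊕ 0b10111010 = 0b11100010.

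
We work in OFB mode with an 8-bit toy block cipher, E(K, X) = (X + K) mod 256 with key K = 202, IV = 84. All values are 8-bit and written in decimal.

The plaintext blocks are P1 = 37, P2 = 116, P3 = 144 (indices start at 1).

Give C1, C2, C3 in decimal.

C1 = 59, C2 = 156, C3 = 34

OFB encryption: S_i = E(K, S_{i−1}) with S_{0} = IV; C_i = P_i ⊕ S_i.
C1: S = E(K, 84) = 30; 37 ⊕ 30 = 59.
C2: S = E(K, 30) = 232; 116 ⊕ 232 = 156.
C3: S = E(K, 232) = 178; 144 ⊕ 178 = 34.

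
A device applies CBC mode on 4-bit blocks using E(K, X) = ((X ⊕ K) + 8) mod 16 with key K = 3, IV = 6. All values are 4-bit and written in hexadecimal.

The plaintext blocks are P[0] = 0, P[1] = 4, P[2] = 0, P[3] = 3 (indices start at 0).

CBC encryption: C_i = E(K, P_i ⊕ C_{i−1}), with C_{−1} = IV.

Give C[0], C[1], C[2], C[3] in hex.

C[0]: P[0] ⊕ 6 = 6; E(K, 6) = D.
C[1]: P[1] ⊕ D = 9; E(K, 9) = 2.
C[2]: P[2] ⊕ 2 = 2; E(K, 2) = 9.
C[3]: P[3] ⊕ 9 = A; E(K, A) = 1.

C[0] = D, C[1] = 2, C[2] = 9, C[3] = 1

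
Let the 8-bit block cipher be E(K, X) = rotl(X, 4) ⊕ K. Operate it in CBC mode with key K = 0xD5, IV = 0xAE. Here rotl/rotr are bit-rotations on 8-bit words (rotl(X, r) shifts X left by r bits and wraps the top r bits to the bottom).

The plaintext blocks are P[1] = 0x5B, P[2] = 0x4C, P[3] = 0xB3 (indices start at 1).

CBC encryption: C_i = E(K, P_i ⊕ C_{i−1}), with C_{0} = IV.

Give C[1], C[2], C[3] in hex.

C[1]: P[1] ⊕ 0xAE = 0xF5; E(K, 0xF5) = 0x8A.
C[2]: P[2] ⊕ 0x8A = 0xC6; E(K, 0xC6) = 0xB9.
C[3]: P[3] ⊕ 0xB9 = 0x0A; E(K, 0x0A) = 0x75.

C[1] = 0x8A, C[2] = 0xB9, C[3] = 0x75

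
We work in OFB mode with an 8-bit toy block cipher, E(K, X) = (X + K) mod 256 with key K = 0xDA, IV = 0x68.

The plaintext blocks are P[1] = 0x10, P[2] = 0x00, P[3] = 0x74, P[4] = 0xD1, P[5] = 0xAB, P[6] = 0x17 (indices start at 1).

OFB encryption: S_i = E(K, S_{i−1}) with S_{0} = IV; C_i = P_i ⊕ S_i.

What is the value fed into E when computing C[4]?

0xF6

C[1]: S = E(K, 0x68) = 0x42; 0x10 ⊕ 0x42 = 0x52.
C[2]: S = E(K, 0x42) = 0x1C; 0x00 ⊕ 0x1C = 0x1C.
C[3]: S = E(K, 0x1C) = 0xF6; 0x74 ⊕ 0xF6 = 0x82.
C[4]: S = E(K, 0xF6) = 0xD0; 0xD1 ⊕ 0xD0 = 0x01.
So the input to E for block [4] is 0xF6.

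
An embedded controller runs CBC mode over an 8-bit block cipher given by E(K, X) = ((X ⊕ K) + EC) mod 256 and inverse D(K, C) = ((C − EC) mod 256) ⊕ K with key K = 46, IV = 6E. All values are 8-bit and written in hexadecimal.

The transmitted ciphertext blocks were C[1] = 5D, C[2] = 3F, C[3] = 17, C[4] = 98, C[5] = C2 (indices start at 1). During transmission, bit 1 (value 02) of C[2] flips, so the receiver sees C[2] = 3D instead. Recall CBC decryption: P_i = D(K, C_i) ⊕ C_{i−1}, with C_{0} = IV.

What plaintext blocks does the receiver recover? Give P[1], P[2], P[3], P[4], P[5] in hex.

P[1] = 59, P[2] = 4A, P[3] = 50, P[4] = FD, P[5] = 08

Only C[2] changed, to 3D. In CBC, a change in C_i garbles P_i and flips the same bit in P_{i+1}. Decrypting the received ciphertext:
P[1]: D(K, 5D) = 37; 37 ⊕ 6E = 59.
P[2]: D(K, 3D) = 17; 17 ⊕ 5D = 4A.
P[3]: D(K, 17) = 6D; 6D ⊕ 3D = 50.
P[4]: D(K, 98) = EA; EA ⊕ 17 = FD.
P[5]: D(K, C2) = 90; 90 ⊕ 98 = 08.
Blocks that differ from the original plaintext: P[2], P[3].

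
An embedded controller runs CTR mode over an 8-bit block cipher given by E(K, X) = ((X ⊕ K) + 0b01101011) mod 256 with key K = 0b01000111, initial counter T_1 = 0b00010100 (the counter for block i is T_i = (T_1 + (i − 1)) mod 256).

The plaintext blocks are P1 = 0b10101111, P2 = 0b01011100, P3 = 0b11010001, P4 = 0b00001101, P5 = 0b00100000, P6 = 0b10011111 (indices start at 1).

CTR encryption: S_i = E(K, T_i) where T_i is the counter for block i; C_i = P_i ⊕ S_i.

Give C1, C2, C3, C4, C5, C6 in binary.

C1 = 0b00010001, C2 = 0b11100001, C3 = 0b01101101, C4 = 0b10110110, C5 = 0b11101010, C6 = 0b01010110

C1: T = 0b00010100, S = E(K, T) = 0b10111110; 0b10101111 ⊕ 0b10111110 = 0b00010001.
C2: T = 0b00010101, S = E(K, T) = 0b10111101; 0b01011100 ⊕ 0b10111101 = 0b11100001.
C3: T = 0b00010110, S = E(K, T) = 0b10111100; 0b11010001 ⊕ 0b10111100 = 0b01101101.
C4: T = 0b00010111, S = E(K, T) = 0b10111011; 0b00001101 ⊕ 0b10111011 = 0b10110110.
C5: T = 0b00011000, S = E(K, T) = 0b11001010; 0b00100000 ⊕ 0b11001010 = 0b11101010.
C6: T = 0b00011001, S = E(K, T) = 0b11001001; 0b10011111 ⊕ 0b11001001 = 0b01010110.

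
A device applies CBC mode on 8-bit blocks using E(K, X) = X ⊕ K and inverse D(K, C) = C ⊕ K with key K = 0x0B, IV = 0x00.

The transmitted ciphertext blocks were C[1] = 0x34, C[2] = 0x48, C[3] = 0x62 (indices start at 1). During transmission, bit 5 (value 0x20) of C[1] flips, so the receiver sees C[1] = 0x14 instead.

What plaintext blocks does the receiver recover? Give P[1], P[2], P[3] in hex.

CBC decryption: P_i = D(K, C_i) ⊕ C_{i−1}, with C_{0} = IV.
Only C[1] changed, to 0x14. In CBC, a change in C_i garbles P_i and flips the same bit in P_{i+1}. Decrypting the received ciphertext:
P[1]: D(K, 0x14) = 0x1F; 0x1F ⊕ 0x00 = 0x1F.
P[2]: D(K, 0x48) = 0x43; 0x43 ⊕ 0x14 = 0x57.
P[3]: D(K, 0x62) = 0x69; 0x69 ⊕ 0x48 = 0x21.
Blocks that differ from the original plaintext: P[1], P[2].

P[1] = 0x1F, P[2] = 0x57, P[3] = 0x21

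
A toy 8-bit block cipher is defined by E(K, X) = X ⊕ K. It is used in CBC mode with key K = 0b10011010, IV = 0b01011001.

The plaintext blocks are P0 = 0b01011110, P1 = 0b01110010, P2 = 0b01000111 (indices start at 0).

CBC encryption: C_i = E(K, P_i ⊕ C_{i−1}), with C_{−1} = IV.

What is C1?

C0: P0 ⊕ 0b01011001 = 0b00000111; E(K, 0b00000111) = 0b10011101.
C1: P1 ⊕ 0b10011101 = 0b11101111; E(K, 0b11101111) = 0b01110101.

C1 = 0b01110101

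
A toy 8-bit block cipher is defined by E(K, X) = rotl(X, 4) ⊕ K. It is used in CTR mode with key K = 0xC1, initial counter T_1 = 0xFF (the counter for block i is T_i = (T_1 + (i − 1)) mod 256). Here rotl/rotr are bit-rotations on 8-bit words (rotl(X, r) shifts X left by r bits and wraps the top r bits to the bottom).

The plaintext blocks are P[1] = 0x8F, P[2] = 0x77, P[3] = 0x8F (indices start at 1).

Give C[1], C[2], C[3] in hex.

C[1] = 0xB1, C[2] = 0xB6, C[3] = 0x5E

CTR encryption: S_i = E(K, T_i) where T_i is the counter for block i; C_i = P_i ⊕ S_i.
C[1]: T = 0xFF, S = E(K, T) = 0x3E; 0x8F ⊕ 0x3E = 0xB1.
C[2]: T = 0x00, S = E(K, T) = 0xC1; 0x77 ⊕ 0xC1 = 0xB6.
C[3]: T = 0x01, S = E(K, T) = 0xD1; 0x8F ⊕ 0xD1 = 0x5E.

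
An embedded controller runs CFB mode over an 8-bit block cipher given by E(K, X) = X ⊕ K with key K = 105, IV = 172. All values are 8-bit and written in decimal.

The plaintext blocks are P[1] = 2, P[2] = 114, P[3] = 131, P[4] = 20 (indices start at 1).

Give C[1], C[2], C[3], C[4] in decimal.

C[1] = 199, C[2] = 220, C[3] = 54, C[4] = 75

CFB encryption: C_i = P_i ⊕ E(K, C_{i−1}), with C_{0} = IV.
C[1]: E(K, 172) = 197; 2 ⊕ 197 = 199.
C[2]: E(K, 199) = 174; 114 ⊕ 174 = 220.
C[3]: E(K, 220) = 181; 131 ⊕ 181 = 54.
C[4]: E(K, 54) = 95; 20 ⊕ 95 = 75.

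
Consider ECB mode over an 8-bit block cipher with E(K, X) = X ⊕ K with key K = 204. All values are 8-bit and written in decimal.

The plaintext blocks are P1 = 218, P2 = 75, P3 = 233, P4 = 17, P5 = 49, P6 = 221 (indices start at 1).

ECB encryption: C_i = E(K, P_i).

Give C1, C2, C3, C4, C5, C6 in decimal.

C1: E(K, 218) = 22.
C2: E(K, 75) = 135.
C3: E(K, 233) = 37.
C4: E(K, 17) = 221.
C5: E(K, 49) = 253.
C6: E(K, 221) = 17.

C1 = 22, C2 = 135, C3 = 37, C4 = 221, C5 = 253, C6 = 17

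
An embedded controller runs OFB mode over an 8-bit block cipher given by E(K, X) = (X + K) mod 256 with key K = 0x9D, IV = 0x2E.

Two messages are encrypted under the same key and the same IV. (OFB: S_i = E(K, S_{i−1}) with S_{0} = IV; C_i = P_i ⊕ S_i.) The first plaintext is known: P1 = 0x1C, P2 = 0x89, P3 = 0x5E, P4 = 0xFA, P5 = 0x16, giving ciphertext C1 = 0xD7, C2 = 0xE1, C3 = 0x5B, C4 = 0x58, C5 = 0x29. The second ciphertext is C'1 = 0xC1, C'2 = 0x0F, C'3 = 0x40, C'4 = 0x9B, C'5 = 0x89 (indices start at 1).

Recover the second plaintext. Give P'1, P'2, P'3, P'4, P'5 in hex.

P'1 = 0x0A, P'2 = 0x67, P'3 = 0x45, P'4 = 0x39, P'5 = 0xB6

In OFB with a reused IV, both messages share the same keystream S_i, so C_i ⊕ C'_i = P_i ⊕ P'_i and thus P'_i = P_i ⊕ C_i ⊕ C'_i.
P'1: 0x1C ⊕ 0xD7 ⊕ 0xC1 = 0x0A.
P'2: 0x89 ⊕ 0xE1 ⊕ 0x0F = 0x67.
P'3: 0x5E ⊕ 0x5B ⊕ 0x40 = 0x45.
P'4: 0xFA ⊕ 0x58 ⊕ 0x9B = 0x39.
P'5: 0x16 ⊕ 0x29 ⊕ 0x89 = 0xB6.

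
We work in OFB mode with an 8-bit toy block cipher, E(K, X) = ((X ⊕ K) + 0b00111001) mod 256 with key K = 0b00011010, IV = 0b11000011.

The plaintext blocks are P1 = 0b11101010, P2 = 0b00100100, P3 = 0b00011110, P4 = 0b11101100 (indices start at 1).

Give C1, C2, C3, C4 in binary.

OFB encryption: S_i = E(K, S_{i−1}) with S_{0} = IV; C_i = P_i ⊕ S_i.
C1: S = E(K, 0b11000011) = 0b00010010; 0b11101010 ⊕ 0b00010010 = 0b11111000.
C2: S = E(K, 0b00010010) = 0b01000001; 0b00100100 ⊕ 0b01000001 = 0b01100101.
C3: S = E(K, 0b01000001) = 0b10010100; 0b00011110 ⊕ 0b10010100 = 0b10001010.
C4: S = E(K, 0b10010100) = 0b11000111; 0b11101100 ⊕ 0b11000111 = 0b00101011.

C1 = 0b11111000, C2 = 0b01100101, C3 = 0b10001010, C4 = 0b00101011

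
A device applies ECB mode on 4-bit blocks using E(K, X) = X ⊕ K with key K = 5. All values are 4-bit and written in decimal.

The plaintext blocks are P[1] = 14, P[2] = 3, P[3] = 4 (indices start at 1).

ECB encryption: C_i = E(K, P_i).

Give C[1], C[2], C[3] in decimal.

C[1] = 11, C[2] = 6, C[3] = 1

C[1]: E(K, 14) = 11.
C[2]: E(K, 3) = 6.
C[3]: E(K, 4) = 1.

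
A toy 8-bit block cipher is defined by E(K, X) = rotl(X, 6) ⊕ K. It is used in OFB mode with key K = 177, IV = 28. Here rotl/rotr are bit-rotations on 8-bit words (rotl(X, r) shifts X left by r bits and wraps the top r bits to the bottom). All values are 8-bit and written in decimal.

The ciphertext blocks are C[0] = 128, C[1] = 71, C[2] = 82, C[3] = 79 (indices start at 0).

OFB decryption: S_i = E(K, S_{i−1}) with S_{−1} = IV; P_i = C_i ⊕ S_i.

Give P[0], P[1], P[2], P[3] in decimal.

P[0]: S = E(K, 28) = 182; 128 ⊕ 182 = 54.
P[1]: S = E(K, 182) = 28; 71 ⊕ 28 = 91.
P[2]: S = E(K, 28) = 182; 82 ⊕ 182 = 228.
P[3]: S = E(K, 182) = 28; 79 ⊕ 28 = 83.

P[0] = 54, P[1] = 91, P[2] = 228, P[3] = 83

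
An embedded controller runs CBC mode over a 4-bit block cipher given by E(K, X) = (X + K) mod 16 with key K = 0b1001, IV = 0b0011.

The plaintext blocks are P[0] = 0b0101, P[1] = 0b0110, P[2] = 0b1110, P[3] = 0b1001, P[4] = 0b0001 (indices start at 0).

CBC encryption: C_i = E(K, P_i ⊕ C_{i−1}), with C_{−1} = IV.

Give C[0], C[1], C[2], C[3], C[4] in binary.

C[0] = 0b1111, C[1] = 0b0010, C[2] = 0b0101, C[3] = 0b0101, C[4] = 0b1101

C[0]: P[0] ⊕ 0b0011 = 0b0110; E(K, 0b0110) = 0b1111.
C[1]: P[1] ⊕ 0b1111 = 0b1001; E(K, 0b1001) = 0b0010.
C[2]: P[2] ⊕ 0b0010 = 0b1100; E(K, 0b1100) = 0b0101.
C[3]: P[3] ⊕ 0b0101 = 0b1100; E(K, 0b1100) = 0b0101.
C[4]: P[4] ⊕ 0b0101 = 0b0100; E(K, 0b0100) = 0b1101.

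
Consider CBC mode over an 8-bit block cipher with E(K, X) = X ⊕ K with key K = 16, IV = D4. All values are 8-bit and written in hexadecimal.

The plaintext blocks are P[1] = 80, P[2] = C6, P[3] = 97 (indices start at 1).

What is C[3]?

CBC encryption: C_i = E(K, P_i ⊕ C_{i−1}), with C_{0} = IV.
C[1]: P[1] ⊕ D4 = 54; E(K, 54) = 42.
C[2]: P[2] ⊕ 42 = 84; E(K, 84) = 92.
C[3]: P[3] ⊕ 92 = 05; E(K, 05) = 13.

C[3] = 13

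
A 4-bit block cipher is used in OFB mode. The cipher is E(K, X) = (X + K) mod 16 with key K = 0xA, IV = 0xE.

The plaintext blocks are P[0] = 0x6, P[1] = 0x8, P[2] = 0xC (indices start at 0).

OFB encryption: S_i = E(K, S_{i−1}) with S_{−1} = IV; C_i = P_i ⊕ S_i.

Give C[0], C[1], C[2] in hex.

C[0] = 0xE, C[1] = 0xA, C[2] = 0x0

C[0]: S = E(K, 0xE) = 0x8; 0x6 ⊕ 0x8 = 0xE.
C[1]: S = E(K, 0x8) = 0x2; 0x8 ⊕ 0x2 = 0xA.
C[2]: S = E(K, 0x2) = 0xC; 0xC ⊕ 0xC = 0x0.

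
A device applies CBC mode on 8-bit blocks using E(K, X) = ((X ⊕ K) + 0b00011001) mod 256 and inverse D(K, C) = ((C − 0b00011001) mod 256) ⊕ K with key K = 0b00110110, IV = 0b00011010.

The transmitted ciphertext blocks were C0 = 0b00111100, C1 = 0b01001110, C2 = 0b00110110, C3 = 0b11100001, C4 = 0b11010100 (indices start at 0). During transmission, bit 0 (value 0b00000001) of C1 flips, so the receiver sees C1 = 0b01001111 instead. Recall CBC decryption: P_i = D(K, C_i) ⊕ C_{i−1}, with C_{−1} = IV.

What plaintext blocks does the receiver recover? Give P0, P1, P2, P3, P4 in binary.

Only C1 changed, to 0b01001111. In CBC, a change in C_i garbles P_i and flips the same bit in P_{i+1}. Decrypting the received ciphertext:
P0: D(K, 0b00111100) = 0b00010101; 0b00010101 ⊕ 0b00011010 = 0b00001111.
P1: D(K, 0b01001111) = 0b00000000; 0b00000000 ⊕ 0b00111100 = 0b00111100.
P2: D(K, 0b00110110) = 0b00101011; 0b00101011 ⊕ 0b01001111 = 0b01100100.
P3: D(K, 0b11100001) = 0b11111110; 0b11111110 ⊕ 0b00110110 = 0b11001000.
P4: D(K, 0b11010100) = 0b10001101; 0b10001101 ⊕ 0b11100001 = 0b01101100.
Blocks that differ from the original plaintext: P1, P2.

P0 = 0b00001111, P1 = 0b00111100, P2 = 0b01100100, P3 = 0b11001000, P4 = 0b01101100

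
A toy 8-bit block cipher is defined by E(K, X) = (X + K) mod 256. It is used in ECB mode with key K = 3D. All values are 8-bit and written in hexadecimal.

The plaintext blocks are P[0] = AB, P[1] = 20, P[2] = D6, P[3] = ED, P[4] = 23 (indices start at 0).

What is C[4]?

ECB encryption: C_i = E(K, P_i).
C[4]: E(K, 23) = 60.

C[4] = 60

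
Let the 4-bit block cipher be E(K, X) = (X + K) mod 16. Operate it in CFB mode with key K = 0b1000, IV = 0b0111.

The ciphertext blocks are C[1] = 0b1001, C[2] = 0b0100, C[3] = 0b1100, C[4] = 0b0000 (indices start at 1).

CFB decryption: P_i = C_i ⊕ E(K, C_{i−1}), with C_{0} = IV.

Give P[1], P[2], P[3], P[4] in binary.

P[1]: E(K, 0b0111) = 0b1111; 0b1001 ⊕ 0b1111 = 0b0110.
P[2]: E(K, 0b1001) = 0b0001; 0b0100 ⊕ 0b0001 = 0b0101.
P[3]: E(K, 0b0100) = 0b1100; 0b1100 ⊕ 0b1100 = 0b0000.
P[4]: E(K, 0b1100) = 0b0100; 0b0000 ⊕ 0b0100 = 0b0100.

P[1] = 0b0110, P[2] = 0b0101, P[3] = 0b0000, P[4] = 0b0100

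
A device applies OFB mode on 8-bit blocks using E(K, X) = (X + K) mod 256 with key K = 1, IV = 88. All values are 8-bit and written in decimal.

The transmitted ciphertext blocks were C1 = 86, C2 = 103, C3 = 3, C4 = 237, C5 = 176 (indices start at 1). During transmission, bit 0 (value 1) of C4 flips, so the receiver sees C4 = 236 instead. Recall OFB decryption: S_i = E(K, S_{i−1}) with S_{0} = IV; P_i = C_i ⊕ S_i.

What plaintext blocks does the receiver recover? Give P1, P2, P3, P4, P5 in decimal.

P1 = 15, P2 = 61, P3 = 88, P4 = 176, P5 = 237

Only C4 changed, to 236. In OFB, a change in C_i flips the same bit in P_i only; the keystream is unaffected. Decrypting the received ciphertext:
P1: S = E(K, 88) = 89; 86 ⊕ 89 = 15.
P2: S = E(K, 89) = 90; 103 ⊕ 90 = 61.
P3: S = E(K, 90) = 91; 3 ⊕ 91 = 88.
P4: S = E(K, 91) = 92; 236 ⊕ 92 = 176.
P5: S = E(K, 92) = 93; 176 ⊕ 93 = 237.
Blocks that differ from the original plaintext: P4.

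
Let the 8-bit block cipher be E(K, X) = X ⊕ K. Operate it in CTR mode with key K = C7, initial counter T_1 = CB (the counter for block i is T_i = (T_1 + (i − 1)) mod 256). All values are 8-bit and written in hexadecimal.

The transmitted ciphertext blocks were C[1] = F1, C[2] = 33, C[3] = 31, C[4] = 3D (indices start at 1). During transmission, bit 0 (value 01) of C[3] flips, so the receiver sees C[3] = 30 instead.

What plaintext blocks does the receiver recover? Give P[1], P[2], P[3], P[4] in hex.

CTR decryption: S_i = E(K, T_i) where T_i is the counter for block i; P_i = C_i ⊕ S_i.
Only C[3] changed, to 30. In CTR, a change in C_i flips the same bit in P_i only; the keystream is unaffected. Decrypting the received ciphertext:
P[1]: T = CB, S = E(K, T) = 0C; F1 ⊕ 0C = FD.
P[2]: T = CC, S = E(K, T) = 0B; 33 ⊕ 0B = 38.
P[3]: T = CD, S = E(K, T) = 0A; 30 ⊕ 0A = 3A.
P[4]: T = CE, S = E(K, T) = 09; 3D ⊕ 09 = 34.
Blocks that differ from the original plaintext: P[3].

P[1] = FD, P[2] = 38, P[3] = 3A, P[4] = 34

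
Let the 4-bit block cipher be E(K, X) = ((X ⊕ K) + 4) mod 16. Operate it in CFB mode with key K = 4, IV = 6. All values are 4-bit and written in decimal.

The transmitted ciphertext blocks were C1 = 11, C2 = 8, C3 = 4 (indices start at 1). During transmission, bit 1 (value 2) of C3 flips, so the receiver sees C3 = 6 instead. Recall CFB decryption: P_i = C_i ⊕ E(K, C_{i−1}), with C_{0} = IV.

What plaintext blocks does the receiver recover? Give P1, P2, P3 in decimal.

P1 = 13, P2 = 11, P3 = 6

Only C3 changed, to 6. In CFB, a change in C_i flips the same bit in P_i and garbles P_{i+1}. Decrypting the received ciphertext:
P1: E(K, 6) = 6; 11 ⊕ 6 = 13.
P2: E(K, 11) = 3; 8 ⊕ 3 = 11.
P3: E(K, 8) = 0; 6 ⊕ 0 = 6.
Blocks that differ from the original plaintext: P3.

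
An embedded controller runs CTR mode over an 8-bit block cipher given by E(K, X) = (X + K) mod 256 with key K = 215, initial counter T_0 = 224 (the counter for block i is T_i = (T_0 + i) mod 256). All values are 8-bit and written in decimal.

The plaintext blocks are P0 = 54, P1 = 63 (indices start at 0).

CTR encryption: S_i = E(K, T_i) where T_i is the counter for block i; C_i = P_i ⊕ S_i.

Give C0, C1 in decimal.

C0: T = 224, S = E(K, T) = 183; 54 ⊕ 183 = 129.
C1: T = 225, S = E(K, T) = 184; 63 ⊕ 184 = 135.

C0 = 129, C1 = 135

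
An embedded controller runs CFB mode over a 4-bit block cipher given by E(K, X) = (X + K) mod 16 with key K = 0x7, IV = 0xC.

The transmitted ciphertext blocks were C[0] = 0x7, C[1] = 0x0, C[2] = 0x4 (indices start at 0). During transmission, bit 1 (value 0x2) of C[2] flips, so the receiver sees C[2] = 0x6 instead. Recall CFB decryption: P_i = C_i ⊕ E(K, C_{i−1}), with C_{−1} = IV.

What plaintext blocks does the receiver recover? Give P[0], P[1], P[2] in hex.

P[0] = 0x4, P[1] = 0xE, P[2] = 0x1

Only C[2] changed, to 0x6. In CFB, a change in C_i flips the same bit in P_i and garbles P_{i+1}. Decrypting the received ciphertext:
P[0]: E(K, 0xC) = 0x3; 0x7 ⊕ 0x3 = 0x4.
P[1]: E(K, 0x7) = 0xE; 0x0 ⊕ 0xE = 0xE.
P[2]: E(K, 0x0) = 0x7; 0x6 ⊕ 0x7 = 0x1.
Blocks that differ from the original plaintext: P[2].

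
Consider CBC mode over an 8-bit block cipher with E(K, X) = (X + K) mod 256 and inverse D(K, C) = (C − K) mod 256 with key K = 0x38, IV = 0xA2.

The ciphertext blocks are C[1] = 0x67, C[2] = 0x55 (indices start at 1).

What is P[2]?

P[2] = 0x7A

CBC decryption: P_i = D(K, C_i) ⊕ C_{i−1}, with C_{0} = IV.
P[2]: D(K, 0x55) = 0x1D; 0x1D ⊕ 0x67 = 0x7A.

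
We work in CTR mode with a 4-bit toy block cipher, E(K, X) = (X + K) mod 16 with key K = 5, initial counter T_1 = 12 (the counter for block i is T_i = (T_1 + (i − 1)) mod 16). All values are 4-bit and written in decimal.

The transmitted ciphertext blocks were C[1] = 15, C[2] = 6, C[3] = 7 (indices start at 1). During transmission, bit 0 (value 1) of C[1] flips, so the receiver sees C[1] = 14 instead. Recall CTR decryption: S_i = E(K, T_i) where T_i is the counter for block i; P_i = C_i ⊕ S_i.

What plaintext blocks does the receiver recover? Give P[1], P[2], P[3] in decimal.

P[1] = 15, P[2] = 4, P[3] = 4

Only C[1] changed, to 14. In CTR, a change in C_i flips the same bit in P_i only; the keystream is unaffected. Decrypting the received ciphertext:
P[1]: T = 12, S = E(K, T) = 1; 14 ⊕ 1 = 15.
P[2]: T = 13, S = E(K, T) = 2; 6 ⊕ 2 = 4.
P[3]: T = 14, S = E(K, T) = 3; 7 ⊕ 3 = 4.
Blocks that differ from the original plaintext: P[1].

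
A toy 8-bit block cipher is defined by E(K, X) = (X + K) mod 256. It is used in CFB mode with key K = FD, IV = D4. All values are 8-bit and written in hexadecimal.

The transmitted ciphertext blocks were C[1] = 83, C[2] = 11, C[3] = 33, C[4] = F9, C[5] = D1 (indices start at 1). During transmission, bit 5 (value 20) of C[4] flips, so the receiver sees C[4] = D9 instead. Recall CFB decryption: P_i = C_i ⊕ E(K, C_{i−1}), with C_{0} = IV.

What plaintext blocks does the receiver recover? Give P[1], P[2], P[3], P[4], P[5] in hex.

P[1] = 52, P[2] = 91, P[3] = 3D, P[4] = E9, P[5] = 07

Only C[4] changed, to D9. In CFB, a change in C_i flips the same bit in P_i and garbles P_{i+1}. Decrypting the received ciphertext:
P[1]: E(K, D4) = D1; 83 ⊕ D1 = 52.
P[2]: E(K, 83) = 80; 11 ⊕ 80 = 91.
P[3]: E(K, 11) = 0E; 33 ⊕ 0E = 3D.
P[4]: E(K, 33) = 30; D9 ⊕ 30 = E9.
P[5]: E(K, D9) = D6; D1 ⊕ D6 = 07.
Blocks that differ from the original plaintext: P[4], P[5].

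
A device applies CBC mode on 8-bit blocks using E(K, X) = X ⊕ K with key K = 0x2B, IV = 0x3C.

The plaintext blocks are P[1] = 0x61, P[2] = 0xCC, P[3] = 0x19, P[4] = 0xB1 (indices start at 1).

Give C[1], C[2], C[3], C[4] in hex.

CBC encryption: C_i = E(K, P_i ⊕ C_{i−1}), with C_{0} = IV.
C[1]: P[1] ⊕ 0x3C = 0x5D; E(K, 0x5D) = 0x76.
C[2]: P[2] ⊕ 0x76 = 0xBA; E(K, 0xBA) = 0x91.
C[3]: P[3] ⊕ 0x91 = 0x88; E(K, 0x88) = 0xA3.
C[4]: P[4] ⊕ 0xA3 = 0x12; E(K, 0x12) = 0x39.

C[1] = 0x76, C[2] = 0x91, C[3] = 0xA3, C[4] = 0x39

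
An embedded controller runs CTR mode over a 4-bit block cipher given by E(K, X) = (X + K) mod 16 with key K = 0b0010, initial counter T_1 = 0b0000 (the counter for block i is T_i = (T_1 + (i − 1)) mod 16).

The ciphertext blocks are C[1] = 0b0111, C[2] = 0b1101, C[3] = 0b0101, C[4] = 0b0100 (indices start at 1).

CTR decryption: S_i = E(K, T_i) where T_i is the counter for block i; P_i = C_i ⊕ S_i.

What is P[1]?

P[1] = 0b0101

P[1]: T = 0b0000, S = E(K, T) = 0b0010; 0b0111 ⊕ 0b0010 = 0b0101.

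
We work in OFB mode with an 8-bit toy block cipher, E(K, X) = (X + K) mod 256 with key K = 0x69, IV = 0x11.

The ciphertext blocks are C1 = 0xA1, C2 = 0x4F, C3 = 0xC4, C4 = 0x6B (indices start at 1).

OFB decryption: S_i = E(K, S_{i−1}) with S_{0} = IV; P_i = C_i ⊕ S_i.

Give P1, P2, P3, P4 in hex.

P1 = 0xDB, P2 = 0xAC, P3 = 0x88, P4 = 0xDE

P1: S = E(K, 0x11) = 0x7A; 0xA1 ⊕ 0x7A = 0xDB.
P2: S = E(K, 0x7A) = 0xE3; 0x4F ⊕ 0xE3 = 0xAC.
P3: S = E(K, 0xE3) = 0x4C; 0xC4 ⊕ 0x4C = 0x88.
P4: S = E(K, 0x4C) = 0xB5; 0x6B ⊕ 0xB5 = 0xDE.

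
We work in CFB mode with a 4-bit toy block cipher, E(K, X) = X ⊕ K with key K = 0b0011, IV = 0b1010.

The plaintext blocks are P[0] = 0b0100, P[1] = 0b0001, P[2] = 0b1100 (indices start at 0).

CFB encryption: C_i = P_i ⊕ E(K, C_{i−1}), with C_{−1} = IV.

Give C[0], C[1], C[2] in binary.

C[0]: E(K, 0b1010) = 0b1001; 0b0100 ⊕ 0b1001 = 0b1101.
C[1]: E(K, 0b1101) = 0b1110; 0b0001 ⊕ 0b1110 = 0b1111.
C[2]: E(K, 0b1111) = 0b1100; 0b1100 ⊕ 0b1100 = 0b0000.

C[0] = 0b1101, C[1] = 0b1111, C[2] = 0b0000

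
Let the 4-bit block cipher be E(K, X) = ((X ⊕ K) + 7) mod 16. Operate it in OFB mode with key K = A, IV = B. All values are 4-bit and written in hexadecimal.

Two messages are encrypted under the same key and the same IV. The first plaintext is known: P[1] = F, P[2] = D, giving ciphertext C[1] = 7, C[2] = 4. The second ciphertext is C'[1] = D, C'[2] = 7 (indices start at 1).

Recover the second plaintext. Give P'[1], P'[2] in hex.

P'[1] = 5, P'[2] = E

In OFB with a reused IV, both messages share the same keystream S_i, so C_i ⊕ C'_i = P_i ⊕ P'_i and thus P'_i = P_i ⊕ C_i ⊕ C'_i.
P'[1]: F ⊕ 7 ⊕ D = 5.
P'[2]: D ⊕ 4 ⊕ 7 = E.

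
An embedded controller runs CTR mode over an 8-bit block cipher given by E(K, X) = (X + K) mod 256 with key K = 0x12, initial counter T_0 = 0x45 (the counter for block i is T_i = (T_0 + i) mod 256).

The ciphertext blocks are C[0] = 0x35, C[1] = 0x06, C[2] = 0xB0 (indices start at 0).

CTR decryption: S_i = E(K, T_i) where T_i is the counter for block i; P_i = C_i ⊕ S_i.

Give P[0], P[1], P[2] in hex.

P[0] = 0x62, P[1] = 0x5E, P[2] = 0xE9

P[0]: T = 0x45, S = E(K, T) = 0x57; 0x35 ⊕ 0x57 = 0x62.
P[1]: T = 0x46, S = E(K, T) = 0x58; 0x06 ⊕ 0x58 = 0x5E.
P[2]: T = 0x47, S = E(K, T) = 0x59; 0xB0 ⊕ 0x59 = 0xE9.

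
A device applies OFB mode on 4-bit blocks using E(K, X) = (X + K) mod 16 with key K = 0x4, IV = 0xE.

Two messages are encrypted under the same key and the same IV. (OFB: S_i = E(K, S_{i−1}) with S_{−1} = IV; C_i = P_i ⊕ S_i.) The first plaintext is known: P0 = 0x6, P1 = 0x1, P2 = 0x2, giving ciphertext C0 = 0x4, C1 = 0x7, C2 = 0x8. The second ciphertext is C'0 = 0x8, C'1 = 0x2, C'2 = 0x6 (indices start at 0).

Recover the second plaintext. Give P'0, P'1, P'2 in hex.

P'0 = 0xA, P'1 = 0x4, P'2 = 0xC

In OFB with a reused IV, both messages share the same keystream S_i, so C_i ⊕ C'_i = P_i ⊕ P'_i and thus P'_i = P_i ⊕ C_i ⊕ C'_i.
P'0: 0x6 ⊕ 0x4 ⊕ 0x8 = 0xA.
P'1: 0x1 ⊕ 0x7 ⊕ 0x2 = 0x4.
P'2: 0x2 ⊕ 0x8 ⊕ 0x6 = 0xC.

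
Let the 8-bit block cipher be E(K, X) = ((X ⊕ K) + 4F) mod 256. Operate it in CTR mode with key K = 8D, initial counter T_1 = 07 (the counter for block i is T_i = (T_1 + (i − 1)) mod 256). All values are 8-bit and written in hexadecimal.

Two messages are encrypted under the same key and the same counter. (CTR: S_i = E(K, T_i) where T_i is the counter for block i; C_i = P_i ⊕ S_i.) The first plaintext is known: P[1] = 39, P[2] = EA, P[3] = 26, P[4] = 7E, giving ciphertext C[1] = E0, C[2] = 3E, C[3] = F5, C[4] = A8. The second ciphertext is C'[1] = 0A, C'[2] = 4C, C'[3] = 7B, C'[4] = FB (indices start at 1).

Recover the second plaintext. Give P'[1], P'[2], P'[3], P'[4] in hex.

P'[1] = D3, P'[2] = 98, P'[3] = A8, P'[4] = 2D

In CTR with a reused counter, both messages share the same keystream S_i, so C_i ⊕ C'_i = P_i ⊕ P'_i and thus P'_i = P_i ⊕ C_i ⊕ C'_i.
P'[1]: 39 ⊕ E0 ⊕ 0A = D3.
P'[2]: EA ⊕ 3E ⊕ 4C = 98.
P'[3]: 26 ⊕ F5 ⊕ 7B = A8.
P'[4]: 7E ⊕ A8 ⊕ FB = 2D.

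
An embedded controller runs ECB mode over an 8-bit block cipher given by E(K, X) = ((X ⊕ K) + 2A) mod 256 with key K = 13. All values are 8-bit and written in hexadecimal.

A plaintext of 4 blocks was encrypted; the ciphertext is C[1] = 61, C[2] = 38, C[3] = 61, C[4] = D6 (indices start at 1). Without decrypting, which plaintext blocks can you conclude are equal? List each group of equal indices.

P[1] = P[3]

ECB encrypts each block independently with the same key, so equal ciphertext blocks imply equal plaintext blocks.
C[1] = C[3] = 61, so P[1] = P[3].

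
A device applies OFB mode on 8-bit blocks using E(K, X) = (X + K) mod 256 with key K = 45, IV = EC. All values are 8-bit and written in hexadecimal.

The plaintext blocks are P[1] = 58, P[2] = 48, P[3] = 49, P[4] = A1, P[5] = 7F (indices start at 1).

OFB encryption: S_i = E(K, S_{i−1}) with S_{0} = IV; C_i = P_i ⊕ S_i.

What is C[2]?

C[1]: S = E(K, EC) = 31; 58 ⊕ 31 = 69.
C[2]: S = E(K, 31) = 76; 48 ⊕ 76 = 3E.

C[2] = 3E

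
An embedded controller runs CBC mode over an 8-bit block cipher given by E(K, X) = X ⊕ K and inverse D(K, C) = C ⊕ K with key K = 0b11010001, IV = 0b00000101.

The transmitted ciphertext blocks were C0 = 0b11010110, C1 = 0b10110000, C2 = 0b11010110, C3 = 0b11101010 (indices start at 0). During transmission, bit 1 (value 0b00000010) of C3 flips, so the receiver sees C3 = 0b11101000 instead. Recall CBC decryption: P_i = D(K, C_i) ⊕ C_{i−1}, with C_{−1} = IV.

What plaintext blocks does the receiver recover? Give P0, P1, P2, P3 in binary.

P0 = 0b00000010, P1 = 0b10110111, P2 = 0b10110111, P3 = 0b11101111

Only C3 changed, to 0b11101000. In CBC, a change in C_i garbles P_i and flips the same bit in P_{i+1}. Decrypting the received ciphertext:
P0: D(K, 0b11010110) = 0b00000111; 0b00000111 ⊕ 0b00000101 = 0b00000010.
P1: D(K, 0b10110000) = 0b01100001; 0b01100001 ⊕ 0b11010110 = 0b10110111.
P2: D(K, 0b11010110) = 0b00000111; 0b00000111 ⊕ 0b10110000 = 0b10110111.
P3: D(K, 0b11101000) = 0b00111001; 0b00111001 ⊕ 0b11010110 = 0b11101111.
Blocks that differ from the original plaintext: P3.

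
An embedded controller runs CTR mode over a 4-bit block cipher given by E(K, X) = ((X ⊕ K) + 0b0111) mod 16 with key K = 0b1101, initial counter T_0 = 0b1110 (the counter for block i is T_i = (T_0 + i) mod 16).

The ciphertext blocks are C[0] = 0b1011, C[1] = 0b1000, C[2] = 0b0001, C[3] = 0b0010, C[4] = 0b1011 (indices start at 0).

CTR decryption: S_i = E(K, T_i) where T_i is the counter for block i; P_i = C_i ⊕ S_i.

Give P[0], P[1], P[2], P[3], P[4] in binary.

P[0] = 0b0001, P[1] = 0b0001, P[2] = 0b0101, P[3] = 0b0001, P[4] = 0b1101

P[0]: T = 0b1110, S = E(K, T) = 0b1010; 0b1011 ⊕ 0b1010 = 0b0001.
P[1]: T = 0b1111, S = E(K, T) = 0b1001; 0b1000 ⊕ 0b1001 = 0b0001.
P[2]: T = 0b0000, S = E(K, T) = 0b0100; 0b0001 ⊕ 0b0100 = 0b0101.
P[3]: T = 0b0001, S = E(K, T) = 0b0011; 0b0010 ⊕ 0b0011 = 0b0001.
P[4]: T = 0b0010, S = E(K, T) = 0b0110; 0b1011 ⊕ 0b0110 = 0b1101.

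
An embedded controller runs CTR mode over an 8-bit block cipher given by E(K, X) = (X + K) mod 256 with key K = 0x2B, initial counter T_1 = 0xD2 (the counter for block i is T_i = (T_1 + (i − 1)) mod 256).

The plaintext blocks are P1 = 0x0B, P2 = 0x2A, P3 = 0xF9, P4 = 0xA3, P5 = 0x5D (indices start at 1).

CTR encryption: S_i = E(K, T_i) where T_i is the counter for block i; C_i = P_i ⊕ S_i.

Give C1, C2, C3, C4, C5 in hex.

C1 = 0xF6, C2 = 0xD4, C3 = 0x06, C4 = 0xA3, C5 = 0x5C

C1: T = 0xD2, S = E(K, T) = 0xFD; 0x0B ⊕ 0xFD = 0xF6.
C2: T = 0xD3, S = E(K, T) = 0xFE; 0x2A ⊕ 0xFE = 0xD4.
C3: T = 0xD4, S = E(K, T) = 0xFF; 0xF9 ⊕ 0xFF = 0x06.
C4: T = 0xD5, S = E(K, T) = 0x00; 0xA3 ⊕ 0x00 = 0xA3.
C5: T = 0xD6, S = E(K, T) = 0x01; 0x5D ⊕ 0x01 = 0x5C.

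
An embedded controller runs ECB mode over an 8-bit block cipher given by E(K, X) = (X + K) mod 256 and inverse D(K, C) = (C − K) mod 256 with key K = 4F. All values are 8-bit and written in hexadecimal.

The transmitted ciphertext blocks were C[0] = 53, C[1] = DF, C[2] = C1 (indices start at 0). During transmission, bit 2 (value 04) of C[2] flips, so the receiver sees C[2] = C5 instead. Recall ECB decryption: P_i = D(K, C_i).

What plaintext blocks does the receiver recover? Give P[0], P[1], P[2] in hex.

Only C[2] changed, to C5. In ECB, a change in C_i affects only P_i. Decrypting the received ciphertext:
P[0]: D(K, 53) = 04.
P[1]: D(K, DF) = 90.
P[2]: D(K, C5) = 76.
Blocks that differ from the original plaintext: P[2].

P[0] = 04, P[1] = 90, P[2] = 76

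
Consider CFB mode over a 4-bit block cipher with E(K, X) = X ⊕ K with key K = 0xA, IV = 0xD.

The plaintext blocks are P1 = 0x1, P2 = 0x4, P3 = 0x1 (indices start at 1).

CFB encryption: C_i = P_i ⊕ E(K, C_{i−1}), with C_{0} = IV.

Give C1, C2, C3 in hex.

C1: E(K, 0xD) = 0x7; 0x1 ⊕ 0x7 = 0x6.
C2: E(K, 0x6) = 0xC; 0x4 ⊕ 0xC = 0x8.
C3: E(K, 0x8) = 0x2; 0x1 ⊕ 0x2 = 0x3.

C1 = 0x6, C2 = 0x8, C3 = 0x3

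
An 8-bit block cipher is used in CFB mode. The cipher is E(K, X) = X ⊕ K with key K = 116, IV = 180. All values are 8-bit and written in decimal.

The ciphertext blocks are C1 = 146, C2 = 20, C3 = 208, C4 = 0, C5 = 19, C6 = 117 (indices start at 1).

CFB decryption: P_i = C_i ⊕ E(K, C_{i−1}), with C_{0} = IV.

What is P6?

P6 = 18

P6: E(K, 19) = 103; 117 ⊕ 103 = 18.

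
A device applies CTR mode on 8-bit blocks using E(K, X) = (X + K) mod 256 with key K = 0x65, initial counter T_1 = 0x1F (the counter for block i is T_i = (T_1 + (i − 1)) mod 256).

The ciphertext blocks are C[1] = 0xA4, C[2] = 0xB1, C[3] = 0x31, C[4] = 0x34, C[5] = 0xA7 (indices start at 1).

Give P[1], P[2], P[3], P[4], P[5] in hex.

P[1] = 0x20, P[2] = 0x34, P[3] = 0xB7, P[4] = 0xB3, P[5] = 0x2F

CTR decryption: S_i = E(K, T_i) where T_i is the counter for block i; P_i = C_i ⊕ S_i.
P[1]: T = 0x1F, S = E(K, T) = 0x84; 0xA4 ⊕ 0x84 = 0x20.
P[2]: T = 0x20, S = E(K, T) = 0x85; 0xB1 ⊕ 0x85 = 0x34.
P[3]: T = 0x21, S = E(K, T) = 0x86; 0x31 ⊕ 0x86 = 0xB7.
P[4]: T = 0x22, S = E(K, T) = 0x87; 0x34 ⊕ 0x87 = 0xB3.
P[5]: T = 0x23, S = E(K, T) = 0x88; 0xA7 ⊕ 0x88 = 0x2F.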